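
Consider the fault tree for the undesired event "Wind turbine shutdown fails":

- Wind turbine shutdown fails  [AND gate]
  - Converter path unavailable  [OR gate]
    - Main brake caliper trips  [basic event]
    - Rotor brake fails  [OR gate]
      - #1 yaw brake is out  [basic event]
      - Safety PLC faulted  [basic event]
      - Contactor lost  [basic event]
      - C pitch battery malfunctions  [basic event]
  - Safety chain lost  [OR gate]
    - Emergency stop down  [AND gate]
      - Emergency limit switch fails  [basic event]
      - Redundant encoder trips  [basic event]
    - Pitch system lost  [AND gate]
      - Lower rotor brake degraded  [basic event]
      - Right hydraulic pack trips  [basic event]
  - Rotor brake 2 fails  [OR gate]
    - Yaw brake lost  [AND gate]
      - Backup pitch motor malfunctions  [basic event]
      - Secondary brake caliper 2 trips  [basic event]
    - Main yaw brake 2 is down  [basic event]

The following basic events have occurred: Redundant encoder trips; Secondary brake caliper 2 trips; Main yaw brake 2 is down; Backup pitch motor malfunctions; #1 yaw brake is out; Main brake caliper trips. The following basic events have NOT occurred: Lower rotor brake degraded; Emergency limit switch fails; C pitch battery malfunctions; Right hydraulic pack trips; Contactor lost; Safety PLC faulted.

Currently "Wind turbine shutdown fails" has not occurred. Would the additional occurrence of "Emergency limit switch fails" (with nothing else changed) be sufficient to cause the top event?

Yes

Counterfactual: set "Emergency limit switch fails" to occurred.
Rotor brake fails [OR]: #1 yaw brake is out=occurs, Safety PLC faulted=not, Contactor lost=not, C pitch battery malfunctions=not → at least one input occurs → occurs.
Converter path unavailable [OR]: Main brake caliper trips=occurs, Rotor brake fails=occurs → at least one input occurs → occurs.
Emergency stop down [AND]: Emergency limit switch fails=occurs, Redundant encoder trips=occurs → all inputs occur → occurs.
Pitch system lost [AND]: Lower rotor brake degraded=not, Right hydraulic pack trips=not → not all inputs occur → does not occur.
Safety chain lost [OR]: Emergency stop down=occurs, Pitch system lost=not → at least one input occurs → occurs.
Yaw brake lost [AND]: Backup pitch motor malfunctions=occurs, Secondary brake caliper 2 trips=occurs → all inputs occur → occurs.
Rotor brake 2 fails [OR]: Yaw brake lost=occurs, Main yaw brake 2 is down=occurs → at least one input occurs → occurs.
Wind turbine shutdown fails [AND]: Converter path unavailable=occurs, Safety chain lost=occurs, Rotor brake 2 fails=occurs → all inputs occur → occurs.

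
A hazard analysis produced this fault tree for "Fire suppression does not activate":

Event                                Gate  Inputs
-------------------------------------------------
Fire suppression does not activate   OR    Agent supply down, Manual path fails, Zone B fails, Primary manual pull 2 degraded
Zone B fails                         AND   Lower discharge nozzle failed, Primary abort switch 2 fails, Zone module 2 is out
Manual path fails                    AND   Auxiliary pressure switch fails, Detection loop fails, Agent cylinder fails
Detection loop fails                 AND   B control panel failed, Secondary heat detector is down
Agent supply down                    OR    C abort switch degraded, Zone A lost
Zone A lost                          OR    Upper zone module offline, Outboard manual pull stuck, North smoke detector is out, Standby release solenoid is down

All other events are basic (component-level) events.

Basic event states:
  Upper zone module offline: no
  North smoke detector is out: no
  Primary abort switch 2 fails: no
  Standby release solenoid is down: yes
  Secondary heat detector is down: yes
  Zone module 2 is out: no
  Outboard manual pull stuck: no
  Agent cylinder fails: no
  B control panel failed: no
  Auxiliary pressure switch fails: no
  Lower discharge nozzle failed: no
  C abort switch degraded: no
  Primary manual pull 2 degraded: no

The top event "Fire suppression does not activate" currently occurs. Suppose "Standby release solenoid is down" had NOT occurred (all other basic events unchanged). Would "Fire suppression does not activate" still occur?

Counterfactual: set "Standby release solenoid is down" to not occurred.
Zone A lost [OR]: Upper zone module offline=not, Outboard manual pull stuck=not, North smoke detector is out=not, Standby release solenoid is down=not → no input occurs → does not occur.
Agent supply down [OR]: C abort switch degraded=not, Zone A lost=not → no input occurs → does not occur.
Detection loop fails [AND]: B control panel failed=not, Secondary heat detector is down=occurs → not all inputs occur → does not occur.
Manual path fails [AND]: Auxiliary pressure switch fails=not, Detection loop fails=not, Agent cylinder fails=not → not all inputs occur → does not occur.
Zone B fails [AND]: Lower discharge nozzle failed=not, Primary abort switch 2 fails=not, Zone module 2 is out=not → not all inputs occur → does not occur.
Fire suppression does not activate [OR]: Agent supply down=not, Manual path fails=not, Zone B fails=not, Primary manual pull 2 degraded=not → no input occurs → does not occur.

No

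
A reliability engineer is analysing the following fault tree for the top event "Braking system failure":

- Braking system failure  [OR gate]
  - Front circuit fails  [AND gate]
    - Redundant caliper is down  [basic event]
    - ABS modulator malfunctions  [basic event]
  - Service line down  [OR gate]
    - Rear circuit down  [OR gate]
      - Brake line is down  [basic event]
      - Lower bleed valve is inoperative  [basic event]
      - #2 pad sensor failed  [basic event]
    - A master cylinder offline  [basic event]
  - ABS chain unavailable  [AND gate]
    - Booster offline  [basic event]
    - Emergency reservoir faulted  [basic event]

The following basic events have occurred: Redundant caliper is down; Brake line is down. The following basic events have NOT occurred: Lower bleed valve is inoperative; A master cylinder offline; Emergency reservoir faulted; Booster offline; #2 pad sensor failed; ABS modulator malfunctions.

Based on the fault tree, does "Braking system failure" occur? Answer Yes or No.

Yes

Front circuit fails [AND]: Redundant caliper is down=occurs, ABS modulator malfunctions=not → not all inputs occur → does not occur.
Rear circuit down [OR]: Brake line is down=occurs, Lower bleed valve is inoperative=not, #2 pad sensor failed=not → at least one input occurs → occurs.
Service line down [OR]: Rear circuit down=occurs, A master cylinder offline=not → at least one input occurs → occurs.
ABS chain unavailable [AND]: Booster offline=not, Emergency reservoir faulted=not → not all inputs occur → does not occur.
Braking system failure [OR]: Front circuit fails=not, Service line down=occurs, ABS chain unavailable=not → at least one input occurs → occurs.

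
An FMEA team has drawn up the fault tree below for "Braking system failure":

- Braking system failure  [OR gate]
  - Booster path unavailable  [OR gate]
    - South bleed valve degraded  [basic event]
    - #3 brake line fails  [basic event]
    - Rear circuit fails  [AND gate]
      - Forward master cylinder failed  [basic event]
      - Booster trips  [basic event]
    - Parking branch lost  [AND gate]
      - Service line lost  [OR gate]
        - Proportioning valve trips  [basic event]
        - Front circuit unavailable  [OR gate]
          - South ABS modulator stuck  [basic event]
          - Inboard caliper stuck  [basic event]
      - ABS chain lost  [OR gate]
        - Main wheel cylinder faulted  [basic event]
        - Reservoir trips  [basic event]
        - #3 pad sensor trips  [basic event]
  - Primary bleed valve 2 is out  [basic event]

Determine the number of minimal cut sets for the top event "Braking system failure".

Rear circuit fails [AND]: one cut set from each child combined → 1 × 1 = 1 cut set(s).
Front circuit unavailable [OR]: union of children's cut sets → 2 cut set(s).
Service line lost [OR]: union of children's cut sets → 3 cut set(s).
ABS chain lost [OR]: union of children's cut sets → 3 cut set(s).
Parking branch lost [AND]: one cut set from each child combined → 3 × 3 = 9 cut set(s).
Booster path unavailable [OR]: union of children's cut sets → 12 cut set(s).
Braking system failure [OR]: union of children's cut sets → 13 cut set(s).

13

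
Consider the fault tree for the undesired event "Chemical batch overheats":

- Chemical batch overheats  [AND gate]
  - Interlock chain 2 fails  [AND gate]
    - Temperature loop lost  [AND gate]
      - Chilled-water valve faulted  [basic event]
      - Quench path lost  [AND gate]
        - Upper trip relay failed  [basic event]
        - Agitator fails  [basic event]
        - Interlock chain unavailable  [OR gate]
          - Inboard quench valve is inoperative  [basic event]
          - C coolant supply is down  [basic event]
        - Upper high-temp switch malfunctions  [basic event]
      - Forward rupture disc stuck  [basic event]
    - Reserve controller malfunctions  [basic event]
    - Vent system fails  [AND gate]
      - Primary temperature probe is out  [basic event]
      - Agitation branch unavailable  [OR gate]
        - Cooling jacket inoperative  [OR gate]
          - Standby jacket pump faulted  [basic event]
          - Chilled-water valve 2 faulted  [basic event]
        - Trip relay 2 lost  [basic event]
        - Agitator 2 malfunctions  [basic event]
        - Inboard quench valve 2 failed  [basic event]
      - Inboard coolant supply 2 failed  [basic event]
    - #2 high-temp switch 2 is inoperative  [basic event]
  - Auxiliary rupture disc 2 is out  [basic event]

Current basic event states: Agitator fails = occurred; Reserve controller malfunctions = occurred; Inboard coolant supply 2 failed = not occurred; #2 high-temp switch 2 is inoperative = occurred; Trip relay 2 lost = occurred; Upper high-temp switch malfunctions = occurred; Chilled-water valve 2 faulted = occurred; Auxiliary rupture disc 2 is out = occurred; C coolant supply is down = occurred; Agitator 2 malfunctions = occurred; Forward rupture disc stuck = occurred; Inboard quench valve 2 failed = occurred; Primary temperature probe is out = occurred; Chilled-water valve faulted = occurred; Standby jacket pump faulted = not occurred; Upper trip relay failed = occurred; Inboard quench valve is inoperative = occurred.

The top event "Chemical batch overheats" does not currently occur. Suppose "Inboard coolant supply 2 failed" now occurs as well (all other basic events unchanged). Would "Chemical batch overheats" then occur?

Yes

Counterfactual: set "Inboard coolant supply 2 failed" to occurred.
Interlock chain unavailable [OR]: Inboard quench valve is inoperative=occurs, C coolant supply is down=occurs → at least one input occurs → occurs.
Quench path lost [AND]: Upper trip relay failed=occurs, Agitator fails=occurs, Interlock chain unavailable=occurs, Upper high-temp switch malfunctions=occurs → all inputs occur → occurs.
Temperature loop lost [AND]: Chilled-water valve faulted=occurs, Quench path lost=occurs, Forward rupture disc stuck=occurs → all inputs occur → occurs.
Cooling jacket inoperative [OR]: Standby jacket pump faulted=not, Chilled-water valve 2 faulted=occurs → at least one input occurs → occurs.
Agitation branch unavailable [OR]: Cooling jacket inoperative=occurs, Trip relay 2 lost=occurs, Agitator 2 malfunctions=occurs, Inboard quench valve 2 failed=occurs → at least one input occurs → occurs.
Vent system fails [AND]: Primary temperature probe is out=occurs, Agitation branch unavailable=occurs, Inboard coolant supply 2 failed=occurs → all inputs occur → occurs.
Interlock chain 2 fails [AND]: Temperature loop lost=occurs, Reserve controller malfunctions=occurs, Vent system fails=occurs, #2 high-temp switch 2 is inoperative=occurs → all inputs occur → occurs.
Chemical batch overheats [AND]: Interlock chain 2 fails=occurs, Auxiliary rupture disc 2 is out=occurs → all inputs occur → occurs.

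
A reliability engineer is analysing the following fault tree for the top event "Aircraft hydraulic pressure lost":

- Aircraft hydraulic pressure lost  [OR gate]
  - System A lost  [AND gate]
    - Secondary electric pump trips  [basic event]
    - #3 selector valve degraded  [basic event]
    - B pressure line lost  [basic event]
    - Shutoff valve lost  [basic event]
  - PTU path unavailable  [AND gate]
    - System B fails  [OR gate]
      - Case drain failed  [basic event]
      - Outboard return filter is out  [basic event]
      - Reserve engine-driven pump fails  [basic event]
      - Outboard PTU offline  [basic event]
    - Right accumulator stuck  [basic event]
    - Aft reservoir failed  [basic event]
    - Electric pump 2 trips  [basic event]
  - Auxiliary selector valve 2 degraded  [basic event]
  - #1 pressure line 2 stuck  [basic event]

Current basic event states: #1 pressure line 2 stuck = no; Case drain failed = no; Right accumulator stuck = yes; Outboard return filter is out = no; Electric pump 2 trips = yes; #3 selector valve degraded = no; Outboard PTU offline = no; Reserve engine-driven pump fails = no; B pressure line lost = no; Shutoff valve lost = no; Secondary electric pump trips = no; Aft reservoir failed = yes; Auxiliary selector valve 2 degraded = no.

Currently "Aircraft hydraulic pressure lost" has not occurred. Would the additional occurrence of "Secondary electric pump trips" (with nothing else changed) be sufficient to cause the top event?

Counterfactual: set "Secondary electric pump trips" to occurred.
System A lost [AND]: Secondary electric pump trips=occurs, #3 selector valve degraded=not, B pressure line lost=not, Shutoff valve lost=not → not all inputs occur → does not occur.
System B fails [OR]: Case drain failed=not, Outboard return filter is out=not, Reserve engine-driven pump fails=not, Outboard PTU offline=not → no input occurs → does not occur.
PTU path unavailable [AND]: System B fails=not, Right accumulator stuck=occurs, Aft reservoir failed=occurs, Electric pump 2 trips=occurs → not all inputs occur → does not occur.
Aircraft hydraulic pressure lost [OR]: System A lost=not, PTU path unavailable=not, Auxiliary selector valve 2 degraded=not, #1 pressure line 2 stuck=not → no input occurs → does not occur.

No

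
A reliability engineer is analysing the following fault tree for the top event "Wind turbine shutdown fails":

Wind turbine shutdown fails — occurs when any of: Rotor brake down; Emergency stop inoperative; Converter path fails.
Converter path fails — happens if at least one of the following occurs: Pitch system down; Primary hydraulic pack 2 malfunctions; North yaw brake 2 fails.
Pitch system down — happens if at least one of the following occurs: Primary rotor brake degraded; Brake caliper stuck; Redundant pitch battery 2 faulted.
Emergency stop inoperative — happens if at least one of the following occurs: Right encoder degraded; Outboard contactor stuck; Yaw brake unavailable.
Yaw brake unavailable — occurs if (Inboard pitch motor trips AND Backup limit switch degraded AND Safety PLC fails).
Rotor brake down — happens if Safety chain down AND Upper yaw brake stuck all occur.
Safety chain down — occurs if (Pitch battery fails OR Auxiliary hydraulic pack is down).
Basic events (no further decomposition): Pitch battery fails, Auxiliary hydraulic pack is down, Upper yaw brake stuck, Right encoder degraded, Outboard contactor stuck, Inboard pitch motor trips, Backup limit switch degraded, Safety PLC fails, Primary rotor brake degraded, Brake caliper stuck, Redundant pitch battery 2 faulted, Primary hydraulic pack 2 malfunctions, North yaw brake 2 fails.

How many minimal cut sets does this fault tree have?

10

Safety chain down [OR]: union of children's cut sets → 2 cut set(s).
Rotor brake down [AND]: one cut set from each child combined → 2 × 1 = 2 cut set(s).
Yaw brake unavailable [AND]: one cut set from each child combined → 1 × 1 × 1 = 1 cut set(s).
Emergency stop inoperative [OR]: union of children's cut sets → 3 cut set(s).
Pitch system down [OR]: union of children's cut sets → 3 cut set(s).
Converter path fails [OR]: union of children's cut sets → 5 cut set(s).
Wind turbine shutdown fails [OR]: union of children's cut sets → 10 cut set(s).
Minimal cut sets: {Pitch battery fails, Upper yaw brake stuck}; {Auxiliary hydraulic pack is down, Upper yaw brake stuck}; {Right encoder degraded}; {Outboard contactor stuck}; {Backup limit switch degraded, Inboard pitch motor trips, Safety PLC fails}; {Primary rotor brake degraded}; {Brake caliper stuck}; {Redundant pitch battery 2 faulted}; {Primary hydraulic pack 2 malfunctions}; {North yaw brake 2 fails}.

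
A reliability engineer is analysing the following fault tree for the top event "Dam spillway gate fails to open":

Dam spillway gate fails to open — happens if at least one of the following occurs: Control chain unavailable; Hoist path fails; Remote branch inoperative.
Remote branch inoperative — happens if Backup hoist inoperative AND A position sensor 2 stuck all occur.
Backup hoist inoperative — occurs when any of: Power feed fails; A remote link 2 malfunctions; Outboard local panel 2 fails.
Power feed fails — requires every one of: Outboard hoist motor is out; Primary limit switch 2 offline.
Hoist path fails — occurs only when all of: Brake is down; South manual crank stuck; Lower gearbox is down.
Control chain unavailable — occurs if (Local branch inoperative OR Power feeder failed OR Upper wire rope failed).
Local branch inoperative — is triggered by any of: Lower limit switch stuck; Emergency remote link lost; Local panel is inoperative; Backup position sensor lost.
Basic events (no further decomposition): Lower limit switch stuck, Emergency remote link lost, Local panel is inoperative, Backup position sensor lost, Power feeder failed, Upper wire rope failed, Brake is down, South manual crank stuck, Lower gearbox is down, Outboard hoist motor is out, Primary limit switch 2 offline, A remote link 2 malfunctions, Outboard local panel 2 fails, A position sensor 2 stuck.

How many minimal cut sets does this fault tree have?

10

Local branch inoperative [OR]: union of children's cut sets → 4 cut set(s).
Control chain unavailable [OR]: union of children's cut sets → 6 cut set(s).
Hoist path fails [AND]: one cut set from each child combined → 1 × 1 × 1 = 1 cut set(s).
Power feed fails [AND]: one cut set from each child combined → 1 × 1 = 1 cut set(s).
Backup hoist inoperative [OR]: union of children's cut sets → 3 cut set(s).
Remote branch inoperative [AND]: one cut set from each child combined → 3 × 1 = 3 cut set(s).
Dam spillway gate fails to open [OR]: union of children's cut sets → 10 cut set(s).
Minimal cut sets: {Lower limit switch stuck}; {Emergency remote link lost}; {Local panel is inoperative}; {Backup position sensor lost}; {Power feeder failed}; {Upper wire rope failed}; {Brake is down, Lower gearbox is down, South manual crank stuck}; {A position sensor 2 stuck, Outboard hoist motor is out, Primary limit switch 2 offline}; {A position sensor 2 stuck, A remote link 2 malfunctions}; {A position sensor 2 stuck, Outboard local panel 2 fails}.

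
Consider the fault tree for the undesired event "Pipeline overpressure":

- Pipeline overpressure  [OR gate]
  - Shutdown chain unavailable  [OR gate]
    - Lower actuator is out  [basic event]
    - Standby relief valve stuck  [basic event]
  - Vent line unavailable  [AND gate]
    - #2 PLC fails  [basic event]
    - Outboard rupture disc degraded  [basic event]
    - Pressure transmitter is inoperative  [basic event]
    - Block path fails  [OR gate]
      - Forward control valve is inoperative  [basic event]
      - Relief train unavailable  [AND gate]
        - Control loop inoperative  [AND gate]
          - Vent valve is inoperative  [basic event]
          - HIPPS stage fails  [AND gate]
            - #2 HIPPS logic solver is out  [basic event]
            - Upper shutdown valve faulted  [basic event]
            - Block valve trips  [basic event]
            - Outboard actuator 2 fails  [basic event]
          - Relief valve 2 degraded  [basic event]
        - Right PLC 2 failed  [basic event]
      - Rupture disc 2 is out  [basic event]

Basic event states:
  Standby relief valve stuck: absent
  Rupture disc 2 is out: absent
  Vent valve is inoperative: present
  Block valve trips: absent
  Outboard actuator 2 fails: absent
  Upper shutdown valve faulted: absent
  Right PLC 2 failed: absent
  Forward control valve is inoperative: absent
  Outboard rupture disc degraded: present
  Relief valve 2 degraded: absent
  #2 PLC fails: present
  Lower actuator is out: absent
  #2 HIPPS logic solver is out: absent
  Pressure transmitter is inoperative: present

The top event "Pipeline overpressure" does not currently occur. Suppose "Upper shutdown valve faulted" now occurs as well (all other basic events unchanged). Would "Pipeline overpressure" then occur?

Counterfactual: set "Upper shutdown valve faulted" to occurred.
Shutdown chain unavailable [OR]: Lower actuator is out=not, Standby relief valve stuck=not → no input occurs → does not occur.
HIPPS stage fails [AND]: #2 HIPPS logic solver is out=not, Upper shutdown valve faulted=occurs, Block valve trips=not, Outboard actuator 2 fails=not → not all inputs occur → does not occur.
Control loop inoperative [AND]: Vent valve is inoperative=occurs, HIPPS stage fails=not, Relief valve 2 degraded=not → not all inputs occur → does not occur.
Relief train unavailable [AND]: Control loop inoperative=not, Right PLC 2 failed=not → not all inputs occur → does not occur.
Block path fails [OR]: Forward control valve is inoperative=not, Relief train unavailable=not, Rupture disc 2 is out=not → no input occurs → does not occur.
Vent line unavailable [AND]: #2 PLC fails=occurs, Outboard rupture disc degraded=occurs, Pressure transmitter is inoperative=occurs, Block path fails=not → not all inputs occur → does not occur.
Pipeline overpressure [OR]: Shutdown chain unavailable=not, Vent line unavailable=not → no input occurs → does not occur.

No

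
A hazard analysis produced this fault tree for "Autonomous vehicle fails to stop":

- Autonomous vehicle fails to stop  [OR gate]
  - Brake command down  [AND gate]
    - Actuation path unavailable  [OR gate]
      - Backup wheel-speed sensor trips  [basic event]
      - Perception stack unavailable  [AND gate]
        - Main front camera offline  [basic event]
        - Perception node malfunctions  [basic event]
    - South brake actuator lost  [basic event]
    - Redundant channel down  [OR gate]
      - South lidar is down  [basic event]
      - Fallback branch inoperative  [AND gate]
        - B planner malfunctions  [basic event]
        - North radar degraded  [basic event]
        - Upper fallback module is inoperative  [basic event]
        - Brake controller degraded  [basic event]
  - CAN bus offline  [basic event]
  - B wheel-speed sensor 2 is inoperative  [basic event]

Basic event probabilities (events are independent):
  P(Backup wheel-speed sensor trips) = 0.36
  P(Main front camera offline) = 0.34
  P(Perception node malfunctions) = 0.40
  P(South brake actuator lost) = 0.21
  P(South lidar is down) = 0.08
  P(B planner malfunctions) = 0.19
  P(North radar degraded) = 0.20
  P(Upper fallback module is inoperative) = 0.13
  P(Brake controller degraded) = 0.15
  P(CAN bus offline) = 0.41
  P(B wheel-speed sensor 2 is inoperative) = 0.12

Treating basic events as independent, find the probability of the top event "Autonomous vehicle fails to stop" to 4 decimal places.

0.4847

P(Perception stack unavailable) [AND] = 0.34 × 0.40 = 0.136000
P(Actuation path unavailable) [OR] = 1 − (1−0.36) × (1−0.136000) = 0.447040
P(Fallback branch inoperative) [AND] = 0.19 × 0.20 × 0.13 × 0.15 = 0.000741
P(Redundant channel down) [OR] = 1 − (1−0.08) × (1−0.000741) = 0.080682
P(Brake command down) [AND] = 0.447040 × 0.21 × 0.080682 = 0.007574
P(Autonomous vehicle fails to stop) [OR] = 1 − (1−0.007574) × (1−0.41) × (1−0.12) = 0.484732
Rounded to 4 decimal places: P(Autonomous vehicle fails to stop) ≈ 0.4847.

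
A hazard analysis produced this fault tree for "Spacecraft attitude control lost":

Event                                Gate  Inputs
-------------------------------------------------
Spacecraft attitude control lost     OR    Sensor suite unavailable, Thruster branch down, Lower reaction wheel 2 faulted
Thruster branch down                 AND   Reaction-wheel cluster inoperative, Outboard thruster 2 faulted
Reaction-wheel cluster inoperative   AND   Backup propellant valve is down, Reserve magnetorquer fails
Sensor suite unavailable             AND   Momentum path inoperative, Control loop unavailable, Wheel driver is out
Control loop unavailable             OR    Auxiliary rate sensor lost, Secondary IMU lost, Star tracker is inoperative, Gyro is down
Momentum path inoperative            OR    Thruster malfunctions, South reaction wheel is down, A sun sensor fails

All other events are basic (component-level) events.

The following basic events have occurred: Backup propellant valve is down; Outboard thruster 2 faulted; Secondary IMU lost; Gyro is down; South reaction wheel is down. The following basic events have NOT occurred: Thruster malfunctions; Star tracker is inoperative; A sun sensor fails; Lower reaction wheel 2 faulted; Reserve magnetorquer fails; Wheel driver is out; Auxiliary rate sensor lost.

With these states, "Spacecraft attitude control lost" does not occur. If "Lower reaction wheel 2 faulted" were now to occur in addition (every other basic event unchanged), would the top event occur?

Counterfactual: set "Lower reaction wheel 2 faulted" to occurred.
Momentum path inoperative [OR]: Thruster malfunctions=not, South reaction wheel is down=occurs, A sun sensor fails=not → at least one input occurs → occurs.
Control loop unavailable [OR]: Auxiliary rate sensor lost=not, Secondary IMU lost=occurs, Star tracker is inoperative=not, Gyro is down=occurs → at least one input occurs → occurs.
Sensor suite unavailable [AND]: Momentum path inoperative=occurs, Control loop unavailable=occurs, Wheel driver is out=not → not all inputs occur → does not occur.
Reaction-wheel cluster inoperative [AND]: Backup propellant valve is down=occurs, Reserve magnetorquer fails=not → not all inputs occur → does not occur.
Thruster branch down [AND]: Reaction-wheel cluster inoperative=not, Outboard thruster 2 faulted=occurs → not all inputs occur → does not occur.
Spacecraft attitude control lost [OR]: Sensor suite unavailable=not, Thruster branch down=not, Lower reaction wheel 2 faulted=occurs → at least one input occurs → occurs.

Yes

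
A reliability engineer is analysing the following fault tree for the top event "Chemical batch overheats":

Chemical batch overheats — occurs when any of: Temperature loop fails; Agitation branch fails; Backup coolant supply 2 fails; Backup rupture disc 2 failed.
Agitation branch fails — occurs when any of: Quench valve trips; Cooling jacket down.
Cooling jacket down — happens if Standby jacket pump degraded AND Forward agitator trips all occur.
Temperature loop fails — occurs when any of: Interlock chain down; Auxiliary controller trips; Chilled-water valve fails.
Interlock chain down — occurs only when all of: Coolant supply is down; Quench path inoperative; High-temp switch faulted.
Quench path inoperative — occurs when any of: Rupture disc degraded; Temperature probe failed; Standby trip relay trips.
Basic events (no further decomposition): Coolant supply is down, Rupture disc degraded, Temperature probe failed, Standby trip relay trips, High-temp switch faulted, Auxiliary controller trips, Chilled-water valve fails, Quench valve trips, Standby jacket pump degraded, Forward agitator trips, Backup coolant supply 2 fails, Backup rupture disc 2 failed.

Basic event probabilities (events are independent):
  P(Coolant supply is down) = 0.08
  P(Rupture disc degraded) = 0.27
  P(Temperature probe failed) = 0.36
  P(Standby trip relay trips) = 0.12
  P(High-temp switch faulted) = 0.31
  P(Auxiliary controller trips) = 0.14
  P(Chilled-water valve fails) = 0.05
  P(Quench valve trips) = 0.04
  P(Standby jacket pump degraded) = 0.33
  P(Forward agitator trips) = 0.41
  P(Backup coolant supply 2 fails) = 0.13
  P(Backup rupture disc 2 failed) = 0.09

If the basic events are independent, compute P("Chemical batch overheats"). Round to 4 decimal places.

0.4709

P(Quench path inoperative) [OR] = 1 − (1−0.27) × (1−0.36) × (1−0.12) = 0.588864
P(Interlock chain down) [AND] = 0.08 × 0.588864 × 0.31 = 0.014604
P(Temperature loop fails) [OR] = 1 − (1−0.014604) × (1−0.14) × (1−0.05) = 0.194931
P(Cooling jacket down) [AND] = 0.33 × 0.41 = 0.135300
P(Agitation branch fails) [OR] = 1 − (1−0.04) × (1−0.135300) = 0.169888
P(Chemical batch overheats) [OR] = 1 − (1−0.194931) × (1−0.169888) × (1−0.13) × (1−0.09) = 0.470909
Rounded to 4 decimal places: P(Chemical batch overheats) ≈ 0.4709.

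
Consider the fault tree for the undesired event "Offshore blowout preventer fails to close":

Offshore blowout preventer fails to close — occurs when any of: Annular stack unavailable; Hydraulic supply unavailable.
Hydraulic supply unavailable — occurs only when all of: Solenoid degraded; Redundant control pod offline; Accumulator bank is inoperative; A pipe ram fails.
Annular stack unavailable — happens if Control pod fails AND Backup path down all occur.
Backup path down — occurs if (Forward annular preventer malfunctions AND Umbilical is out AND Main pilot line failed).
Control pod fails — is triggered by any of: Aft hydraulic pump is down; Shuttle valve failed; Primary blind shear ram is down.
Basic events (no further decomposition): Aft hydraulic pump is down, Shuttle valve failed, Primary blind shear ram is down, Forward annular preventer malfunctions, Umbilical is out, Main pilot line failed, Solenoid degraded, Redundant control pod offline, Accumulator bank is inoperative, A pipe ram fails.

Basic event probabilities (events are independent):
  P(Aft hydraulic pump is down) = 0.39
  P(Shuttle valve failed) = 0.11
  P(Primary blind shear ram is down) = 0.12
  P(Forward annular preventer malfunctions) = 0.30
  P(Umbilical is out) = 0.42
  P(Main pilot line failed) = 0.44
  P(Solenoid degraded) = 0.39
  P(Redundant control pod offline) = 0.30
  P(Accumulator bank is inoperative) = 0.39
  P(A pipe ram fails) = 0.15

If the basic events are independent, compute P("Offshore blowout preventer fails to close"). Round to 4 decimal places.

P(Control pod fails) [OR] = 1 − (1−0.39) × (1−0.11) × (1−0.12) = 0.522248
P(Backup path down) [AND] = 0.30 × 0.42 × 0.44 = 0.055440
P(Annular stack unavailable) [AND] = 0.522248 × 0.055440 = 0.028953
P(Hydraulic supply unavailable) [AND] = 0.39 × 0.30 × 0.39 × 0.15 = 0.006845
P(Offshore blowout preventer fails to close) [OR] = 1 − (1−0.028953) × (1−0.006845) = 0.035600
Rounded to 4 decimal places: P(Offshore blowout preventer fails to close) ≈ 0.0356.

0.0356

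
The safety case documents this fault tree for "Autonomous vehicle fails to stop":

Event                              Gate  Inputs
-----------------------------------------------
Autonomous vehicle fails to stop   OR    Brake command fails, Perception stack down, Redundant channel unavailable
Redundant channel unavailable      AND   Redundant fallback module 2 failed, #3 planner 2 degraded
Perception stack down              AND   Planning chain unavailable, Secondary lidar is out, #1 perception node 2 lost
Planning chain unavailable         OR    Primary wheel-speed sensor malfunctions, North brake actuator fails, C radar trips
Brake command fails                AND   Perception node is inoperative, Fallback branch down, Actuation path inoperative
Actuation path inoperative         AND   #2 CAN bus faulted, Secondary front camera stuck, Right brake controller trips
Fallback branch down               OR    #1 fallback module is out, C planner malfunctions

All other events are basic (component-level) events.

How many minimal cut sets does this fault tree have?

Fallback branch down [OR]: union of children's cut sets → 2 cut set(s).
Actuation path inoperative [AND]: one cut set from each child combined → 1 × 1 × 1 = 1 cut set(s).
Brake command fails [AND]: one cut set from each child combined → 1 × 2 × 1 = 2 cut set(s).
Planning chain unavailable [OR]: union of children's cut sets → 3 cut set(s).
Perception stack down [AND]: one cut set from each child combined → 3 × 1 × 1 = 3 cut set(s).
Redundant channel unavailable [AND]: one cut set from each child combined → 1 × 1 = 1 cut set(s).
Autonomous vehicle fails to stop [OR]: union of children's cut sets → 6 cut set(s).
Minimal cut sets: {#1 fallback module is out, #2 CAN bus faulted, Perception node is inoperative, Right brake controller trips, Secondary front camera stuck}; {#2 CAN bus faulted, C planner malfunctions, Perception node is inoperative, Right brake controller trips, Secondary front camera stuck}; {#1 perception node 2 lost, Primary wheel-speed sensor malfunctions, Secondary lidar is out}; {#1 perception node 2 lost, North brake actuator fails, Secondary lidar is out}; {#1 perception node 2 lost, C radar trips, Secondary lidar is out}; {#3 planner 2 degraded, Redundant fallback module 2 failed}.

6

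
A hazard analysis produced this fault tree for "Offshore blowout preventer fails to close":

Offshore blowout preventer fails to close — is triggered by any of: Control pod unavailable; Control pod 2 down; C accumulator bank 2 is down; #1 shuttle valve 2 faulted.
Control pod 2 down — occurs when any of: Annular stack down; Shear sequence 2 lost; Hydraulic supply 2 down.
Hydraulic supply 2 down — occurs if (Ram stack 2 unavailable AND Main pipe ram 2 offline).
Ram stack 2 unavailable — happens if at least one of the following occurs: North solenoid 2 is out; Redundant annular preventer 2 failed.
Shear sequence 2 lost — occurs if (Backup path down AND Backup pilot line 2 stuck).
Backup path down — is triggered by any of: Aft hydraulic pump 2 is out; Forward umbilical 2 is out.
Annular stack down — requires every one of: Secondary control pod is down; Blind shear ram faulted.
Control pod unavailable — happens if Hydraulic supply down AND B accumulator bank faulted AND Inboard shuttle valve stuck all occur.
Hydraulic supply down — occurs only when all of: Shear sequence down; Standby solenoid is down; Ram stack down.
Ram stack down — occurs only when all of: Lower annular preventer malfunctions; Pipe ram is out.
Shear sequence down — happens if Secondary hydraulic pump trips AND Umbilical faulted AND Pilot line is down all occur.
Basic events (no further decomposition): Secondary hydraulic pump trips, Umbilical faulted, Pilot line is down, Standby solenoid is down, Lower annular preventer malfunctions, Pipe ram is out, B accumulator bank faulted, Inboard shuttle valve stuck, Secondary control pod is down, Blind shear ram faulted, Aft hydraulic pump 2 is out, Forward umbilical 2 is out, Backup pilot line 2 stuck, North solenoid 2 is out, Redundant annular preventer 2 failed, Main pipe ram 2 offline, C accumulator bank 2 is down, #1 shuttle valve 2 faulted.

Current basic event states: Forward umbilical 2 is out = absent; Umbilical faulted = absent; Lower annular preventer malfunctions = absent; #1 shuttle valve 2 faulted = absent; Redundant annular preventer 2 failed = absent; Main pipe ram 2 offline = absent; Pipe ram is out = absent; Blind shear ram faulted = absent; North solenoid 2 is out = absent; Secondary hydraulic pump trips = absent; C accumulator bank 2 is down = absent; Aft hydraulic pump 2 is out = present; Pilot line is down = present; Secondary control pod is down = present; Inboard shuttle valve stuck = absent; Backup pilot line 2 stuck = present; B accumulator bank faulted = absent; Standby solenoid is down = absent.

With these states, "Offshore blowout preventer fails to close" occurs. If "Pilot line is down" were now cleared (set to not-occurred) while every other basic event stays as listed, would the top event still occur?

Yes

Counterfactual: set "Pilot line is down" to not occurred.
Shear sequence down [AND]: Secondary hydraulic pump trips=not, Umbilical faulted=not, Pilot line is down=not → not all inputs occur → does not occur.
Ram stack down [AND]: Lower annular preventer malfunctions=not, Pipe ram is out=not → not all inputs occur → does not occur.
Hydraulic supply down [AND]: Shear sequence down=not, Standby solenoid is down=not, Ram stack down=not → not all inputs occur → does not occur.
Control pod unavailable [AND]: Hydraulic supply down=not, B accumulator bank faulted=not, Inboard shuttle valve stuck=not → not all inputs occur → does not occur.
Annular stack down [AND]: Secondary control pod is down=occurs, Blind shear ram faulted=not → not all inputs occur → does not occur.
Backup path down [OR]: Aft hydraulic pump 2 is out=occurs, Forward umbilical 2 is out=not → at least one input occurs → occurs.
Shear sequence 2 lost [AND]: Backup path down=occurs, Backup pilot line 2 stuck=occurs → all inputs occur → occurs.
Ram stack 2 unavailable [OR]: North solenoid 2 is out=not, Redundant annular preventer 2 failed=not → no input occurs → does not occur.
Hydraulic supply 2 down [AND]: Ram stack 2 unavailable=not, Main pipe ram 2 offline=not → not all inputs occur → does not occur.
Control pod 2 down [OR]: Annular stack down=not, Shear sequence 2 lost=occurs, Hydraulic supply 2 down=not → at least one input occurs → occurs.
Offshore blowout preventer fails to close [OR]: Control pod unavailable=not, Control pod 2 down=occurs, C accumulator bank 2 is down=not, #1 shuttle valve 2 faulted=not → at least one input occurs → occurs.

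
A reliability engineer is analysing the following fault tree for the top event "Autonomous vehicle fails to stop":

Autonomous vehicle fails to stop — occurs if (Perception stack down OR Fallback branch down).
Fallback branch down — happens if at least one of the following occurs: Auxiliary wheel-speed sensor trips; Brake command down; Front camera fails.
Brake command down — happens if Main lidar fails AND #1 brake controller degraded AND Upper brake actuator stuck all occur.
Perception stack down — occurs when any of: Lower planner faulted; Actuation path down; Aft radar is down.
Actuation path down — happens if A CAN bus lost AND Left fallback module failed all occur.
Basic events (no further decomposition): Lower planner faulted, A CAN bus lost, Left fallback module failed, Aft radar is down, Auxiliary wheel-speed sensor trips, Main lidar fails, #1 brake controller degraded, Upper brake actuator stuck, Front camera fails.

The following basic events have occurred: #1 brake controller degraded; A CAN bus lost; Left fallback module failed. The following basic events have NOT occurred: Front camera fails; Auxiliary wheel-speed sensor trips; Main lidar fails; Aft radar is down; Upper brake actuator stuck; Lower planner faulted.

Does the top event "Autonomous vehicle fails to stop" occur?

Yes

Actuation path down [AND]: A CAN bus lost=occurs, Left fallback module failed=occurs → all inputs occur → occurs.
Perception stack down [OR]: Lower planner faulted=not, Actuation path down=occurs, Aft radar is down=not → at least one input occurs → occurs.
Brake command down [AND]: Main lidar fails=not, #1 brake controller degraded=occurs, Upper brake actuator stuck=not → not all inputs occur → does not occur.
Fallback branch down [OR]: Auxiliary wheel-speed sensor trips=not, Brake command down=not, Front camera fails=not → no input occurs → does not occur.
Autonomous vehicle fails to stop [OR]: Perception stack down=occurs, Fallback branch down=not → at least one input occurs → occurs.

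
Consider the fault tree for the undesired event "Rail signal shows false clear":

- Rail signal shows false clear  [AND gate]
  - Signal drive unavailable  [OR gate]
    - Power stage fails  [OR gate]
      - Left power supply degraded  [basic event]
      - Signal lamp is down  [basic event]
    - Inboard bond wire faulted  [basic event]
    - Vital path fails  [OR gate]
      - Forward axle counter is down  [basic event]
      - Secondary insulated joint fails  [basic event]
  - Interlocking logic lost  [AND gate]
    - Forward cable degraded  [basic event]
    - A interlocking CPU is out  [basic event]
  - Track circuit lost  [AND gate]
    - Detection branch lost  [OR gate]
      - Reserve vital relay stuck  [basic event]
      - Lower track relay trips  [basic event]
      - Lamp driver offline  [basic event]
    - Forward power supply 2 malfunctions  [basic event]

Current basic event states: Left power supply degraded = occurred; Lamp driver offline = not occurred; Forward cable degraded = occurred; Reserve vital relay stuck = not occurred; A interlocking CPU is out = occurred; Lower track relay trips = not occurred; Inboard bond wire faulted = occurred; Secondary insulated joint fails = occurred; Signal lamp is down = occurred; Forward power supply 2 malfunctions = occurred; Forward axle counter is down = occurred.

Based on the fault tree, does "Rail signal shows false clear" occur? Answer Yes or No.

No

Power stage fails [OR]: Left power supply degraded=occurs, Signal lamp is down=occurs → at least one input occurs → occurs.
Vital path fails [OR]: Forward axle counter is down=occurs, Secondary insulated joint fails=occurs → at least one input occurs → occurs.
Signal drive unavailable [OR]: Power stage fails=occurs, Inboard bond wire faulted=occurs, Vital path fails=occurs → at least one input occurs → occurs.
Interlocking logic lost [AND]: Forward cable degraded=occurs, A interlocking CPU is out=occurs → all inputs occur → occurs.
Detection branch lost [OR]: Reserve vital relay stuck=not, Lower track relay trips=not, Lamp driver offline=not → no input occurs → does not occur.
Track circuit lost [AND]: Detection branch lost=not, Forward power supply 2 malfunctions=occurs → not all inputs occur → does not occur.
Rail signal shows false clear [AND]: Signal drive unavailable=occurs, Interlocking logic lost=occurs, Track circuit lost=not → not all inputs occur → does not occur.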